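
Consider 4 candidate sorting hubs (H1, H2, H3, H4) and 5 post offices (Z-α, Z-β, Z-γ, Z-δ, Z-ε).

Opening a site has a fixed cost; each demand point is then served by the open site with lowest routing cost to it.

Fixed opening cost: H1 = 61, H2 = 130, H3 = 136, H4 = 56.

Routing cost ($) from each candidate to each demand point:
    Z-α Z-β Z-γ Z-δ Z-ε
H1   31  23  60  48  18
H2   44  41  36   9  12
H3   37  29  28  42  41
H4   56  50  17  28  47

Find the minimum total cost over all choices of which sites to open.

234

Open {H1, H4}: assign each demand point to its cheapest open site.
  Z-α→H1 31, Z-β→H1 23, Z-γ→H4 17, Z-δ→H4 28, Z-ε→H1 18
  routing cost 117, fixed 117 → total 234.
Compare {H1}: routing cost 180 + fixed 61 = 241.
Compare {H4}: routing cost 198 + fixed 56 = 254.
Compare {H2}: routing cost 142 + fixed 130 = 272.
All other subsets cost ≥ 241. Minimum total cost: 234.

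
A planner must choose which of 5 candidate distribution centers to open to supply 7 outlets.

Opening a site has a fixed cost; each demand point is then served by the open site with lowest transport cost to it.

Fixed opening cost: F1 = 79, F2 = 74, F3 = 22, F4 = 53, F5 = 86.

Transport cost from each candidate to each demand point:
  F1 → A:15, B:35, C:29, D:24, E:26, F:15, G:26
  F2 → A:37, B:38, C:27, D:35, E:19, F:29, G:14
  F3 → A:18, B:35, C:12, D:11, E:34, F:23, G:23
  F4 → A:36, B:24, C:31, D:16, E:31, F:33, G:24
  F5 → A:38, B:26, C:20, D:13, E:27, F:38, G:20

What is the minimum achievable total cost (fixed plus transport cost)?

178

Open {F3}: assign each demand point to its cheapest open site.
  A→F3 18, B→F3 35, C→F3 12, D→F3 11, E→F3 34, F→F3 23, G→F3 23
  transport cost 156, fixed 22 → total 178.
Compare {F3, F4}: transport cost 142 + fixed 75 = 217.
Compare {F2, F3}: transport cost 132 + fixed 96 = 228.
Compare {F1, F3}: transport cost 137 + fixed 101 = 238.
All other subsets cost ≥ 217. Minimum total cost: 178.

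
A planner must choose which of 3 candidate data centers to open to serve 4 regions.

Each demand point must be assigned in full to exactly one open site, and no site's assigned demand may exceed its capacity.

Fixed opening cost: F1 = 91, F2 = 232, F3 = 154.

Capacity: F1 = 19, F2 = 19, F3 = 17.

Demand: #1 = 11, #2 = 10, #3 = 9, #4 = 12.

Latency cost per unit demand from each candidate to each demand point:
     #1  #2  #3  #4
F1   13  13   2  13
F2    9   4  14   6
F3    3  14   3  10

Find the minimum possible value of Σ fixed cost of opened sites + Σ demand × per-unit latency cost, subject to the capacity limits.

730

Open {F1, F2, F3}; cheapest assignment that respects the capacities:
  F1 (cap 19, load 19): #2, #3 — cost 10×13 + 9×2 = 148
  F2 (cap 19, load 12): #4 — cost 12×6 = 72
  F3 (cap 17, load 11): #1 — cost 11×3 = 33
  Shipping 253, fixed 477 → total 730.
  Any other capacity-feasible assignment to {F1, F2, F3} ships for at least 253.
Total demand is 42 and no other set of sites has combined capacity ≥ 42, so {F1, F2, F3} is the only feasible choice of open sites. Minimum: 730.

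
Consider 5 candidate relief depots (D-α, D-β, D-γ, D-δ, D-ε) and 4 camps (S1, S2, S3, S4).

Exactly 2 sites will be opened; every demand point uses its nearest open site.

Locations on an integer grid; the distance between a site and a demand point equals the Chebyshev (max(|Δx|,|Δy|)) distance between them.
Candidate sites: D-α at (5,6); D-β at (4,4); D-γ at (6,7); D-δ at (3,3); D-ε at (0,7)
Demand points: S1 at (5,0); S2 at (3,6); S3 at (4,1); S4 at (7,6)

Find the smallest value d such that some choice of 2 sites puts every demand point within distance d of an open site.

Open {D-α, D-δ}.
  Farthest demand point is S1 at distance 3 (to D-δ); all others are ≤ 3.
With {D-β, D-δ} the worst case is 3.
With {D-γ, D-δ} the worst case is 3.
No size-2 selection achieves below 3.

3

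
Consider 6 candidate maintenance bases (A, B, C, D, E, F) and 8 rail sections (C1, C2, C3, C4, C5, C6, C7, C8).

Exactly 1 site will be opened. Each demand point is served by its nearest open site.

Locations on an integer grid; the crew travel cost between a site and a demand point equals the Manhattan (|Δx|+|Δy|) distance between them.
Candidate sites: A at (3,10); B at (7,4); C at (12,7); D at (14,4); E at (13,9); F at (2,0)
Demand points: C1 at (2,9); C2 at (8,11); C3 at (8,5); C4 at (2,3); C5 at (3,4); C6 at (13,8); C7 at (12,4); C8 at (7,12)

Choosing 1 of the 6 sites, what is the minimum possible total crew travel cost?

Open {B}.
  C1→B 10, C2→B 8, C3→B 2, C4→B 6, C5→B 4, C6→B 10, C7→B 5, C8→B 8  ⇒ total 53.
Compare {A}: total 65.
Compare {C}: total 67.
No size-1 selection does better; minimum is 53.

53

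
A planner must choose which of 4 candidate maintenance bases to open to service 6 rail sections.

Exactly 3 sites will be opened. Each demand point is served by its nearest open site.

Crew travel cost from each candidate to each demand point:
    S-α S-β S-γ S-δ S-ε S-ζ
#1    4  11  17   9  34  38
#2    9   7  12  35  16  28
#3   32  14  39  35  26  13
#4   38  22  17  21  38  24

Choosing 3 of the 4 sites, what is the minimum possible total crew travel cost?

61

Open {#1, #2, #3}.
  S-α→#1 4, S-β→#2 7, S-γ→#2 12, S-δ→#1 9, S-ε→#2 16, S-ζ→#3 13  ⇒ total 61.
Compare {#1, #2, #4}: total 72.
Compare {#2, #3, #4}: total 78.
No size-3 selection does better; minimum is 61.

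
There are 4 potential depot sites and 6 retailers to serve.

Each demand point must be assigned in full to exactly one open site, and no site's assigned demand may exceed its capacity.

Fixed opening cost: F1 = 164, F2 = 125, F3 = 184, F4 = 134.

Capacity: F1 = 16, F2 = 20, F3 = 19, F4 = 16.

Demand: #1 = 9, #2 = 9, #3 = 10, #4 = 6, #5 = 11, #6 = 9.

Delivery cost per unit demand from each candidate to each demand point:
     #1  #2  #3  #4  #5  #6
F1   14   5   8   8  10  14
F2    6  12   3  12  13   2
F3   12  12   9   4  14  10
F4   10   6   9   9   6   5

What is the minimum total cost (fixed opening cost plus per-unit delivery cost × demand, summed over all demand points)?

898

Open {F1, F2, F3, F4}; cheapest assignment that respects the capacities:
  F1 (cap 16, load 9): #2 — cost 9×5 = 45
  F2 (cap 20, load 19): #3, #6 — cost 10×3 + 9×2 = 48
  F3 (cap 19, load 15): #1, #4 — cost 9×12 + 6×4 = 132
  F4 (cap 16, load 11): #5 — cost 11×6 = 66
  Shipping 291, fixed 607 → total 898.
  Any other capacity-feasible assignment to {F1, F2, F3, F4} ships for at least 291.
Compare {F2, F3, F4}: its best feasible assignment gives total 910.
Compare {F1, F2, F3}: its best feasible assignment gives total 925.
Every other set of open sites that can feasibly serve all demand totals ≥ 910 even under its best assignment. Minimum: 898.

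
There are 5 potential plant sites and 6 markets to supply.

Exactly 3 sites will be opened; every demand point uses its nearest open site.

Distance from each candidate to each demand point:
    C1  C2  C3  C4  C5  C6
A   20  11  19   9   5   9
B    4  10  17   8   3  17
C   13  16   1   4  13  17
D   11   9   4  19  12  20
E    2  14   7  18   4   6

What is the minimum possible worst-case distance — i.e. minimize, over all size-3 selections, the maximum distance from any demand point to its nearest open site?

Open {A, B, D}.
  Farthest demand point is C2 at distance 9 (to D); all others are ≤ 9.
With {A, D, E} the worst case is 9.
With {B, D, E} the worst case is 9.
No size-3 selection achieves below 9.

9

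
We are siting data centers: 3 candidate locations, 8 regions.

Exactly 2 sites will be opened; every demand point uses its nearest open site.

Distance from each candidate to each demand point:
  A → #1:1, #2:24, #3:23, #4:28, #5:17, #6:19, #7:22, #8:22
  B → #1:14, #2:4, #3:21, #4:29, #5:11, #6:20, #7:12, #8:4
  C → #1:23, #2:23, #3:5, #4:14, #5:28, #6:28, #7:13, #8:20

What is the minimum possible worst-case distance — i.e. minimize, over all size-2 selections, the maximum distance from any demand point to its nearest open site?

Open {B, C}.
  Farthest demand point is #6 at distance 20 (to B); all others are ≤ 20.
With {A, C} the worst case is 23.
With {A, B} the worst case is 28.
No size-2 selection achieves below 20.

20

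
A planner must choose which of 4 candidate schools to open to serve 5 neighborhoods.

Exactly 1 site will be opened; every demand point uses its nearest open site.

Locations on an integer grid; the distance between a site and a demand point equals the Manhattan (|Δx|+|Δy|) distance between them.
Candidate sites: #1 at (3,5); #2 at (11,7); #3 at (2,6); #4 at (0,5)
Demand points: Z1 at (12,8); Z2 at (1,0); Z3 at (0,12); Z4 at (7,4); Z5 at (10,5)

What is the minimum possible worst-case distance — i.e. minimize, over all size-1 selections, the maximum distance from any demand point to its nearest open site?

12

Open {#1}.
  Farthest demand point is Z1 at distance 12 (to #1); all others are ≤ 12.
With {#3} the worst case is 12.
With {#4} the worst case is 15.
No size-1 selection achieves below 12.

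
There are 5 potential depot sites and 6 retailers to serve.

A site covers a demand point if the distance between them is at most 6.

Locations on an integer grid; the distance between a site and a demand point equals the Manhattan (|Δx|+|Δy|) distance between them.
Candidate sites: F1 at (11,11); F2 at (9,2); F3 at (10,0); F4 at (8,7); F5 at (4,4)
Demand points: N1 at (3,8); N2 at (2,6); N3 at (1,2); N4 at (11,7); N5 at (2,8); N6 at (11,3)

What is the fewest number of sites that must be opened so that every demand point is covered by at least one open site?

Coverage sets (demand points within 6 of each site):
  F1: {N4}
  F2: {N6}
  F3: {N6}
  F4: {N1, N4}
  F5: {N1, N2, N3, N5}
No 2 sites suffice: every size-2 union leaves at least one demand point uncovered.
But {F1, F2, F5} covers everything, so the minimum is 3.

3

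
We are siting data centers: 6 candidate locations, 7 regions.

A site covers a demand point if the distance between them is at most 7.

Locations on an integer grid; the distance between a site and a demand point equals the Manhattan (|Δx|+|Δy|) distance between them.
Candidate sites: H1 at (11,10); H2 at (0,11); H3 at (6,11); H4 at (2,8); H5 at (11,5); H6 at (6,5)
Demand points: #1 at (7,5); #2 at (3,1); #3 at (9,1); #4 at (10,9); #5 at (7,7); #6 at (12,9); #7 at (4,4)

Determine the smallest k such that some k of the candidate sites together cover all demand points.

2

Coverage sets (demand points within 7 of each site):
  H1: {#4, #5, #6}
  H2: {}
  H3: {#1, #4, #5}
  H4: {#5, #7}
  H5: {#1, #3, #4, #5, #6}
  H6: {#1, #2, #3, #5, #7}
No single site covers all 7 demand points.
But {H1, H6} covers everything, so the minimum is 2.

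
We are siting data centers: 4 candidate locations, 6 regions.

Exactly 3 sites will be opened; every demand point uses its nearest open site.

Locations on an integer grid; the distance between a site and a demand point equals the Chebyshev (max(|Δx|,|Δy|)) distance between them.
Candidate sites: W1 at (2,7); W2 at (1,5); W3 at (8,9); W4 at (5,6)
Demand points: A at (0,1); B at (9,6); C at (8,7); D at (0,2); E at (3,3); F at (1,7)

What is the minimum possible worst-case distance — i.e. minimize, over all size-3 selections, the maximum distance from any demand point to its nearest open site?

Open {W1, W2, W3}.
  Farthest demand point is A at distance 4 (to W2); all others are ≤ 4.
With {W1, W2, W4} the worst case is 4.
With {W2, W3, W4} the worst case is 4.
No size-3 selection achieves below 4.

4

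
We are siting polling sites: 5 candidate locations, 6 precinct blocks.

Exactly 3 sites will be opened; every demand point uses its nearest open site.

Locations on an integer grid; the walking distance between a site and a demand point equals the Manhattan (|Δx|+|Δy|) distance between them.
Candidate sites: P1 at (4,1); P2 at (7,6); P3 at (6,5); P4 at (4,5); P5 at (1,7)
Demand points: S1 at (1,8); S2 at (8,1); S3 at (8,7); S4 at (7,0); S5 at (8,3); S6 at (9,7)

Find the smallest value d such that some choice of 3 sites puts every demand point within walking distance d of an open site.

Open {P1, P2, P5}.
  Farthest demand point is S2 at walking distance 4 (to P1); all others are ≤ 4.
With {P1, P3, P5} the worst case is 5.
With {P1, P2, P4} the worst case is 6.
No size-3 selection achieves below 4.

4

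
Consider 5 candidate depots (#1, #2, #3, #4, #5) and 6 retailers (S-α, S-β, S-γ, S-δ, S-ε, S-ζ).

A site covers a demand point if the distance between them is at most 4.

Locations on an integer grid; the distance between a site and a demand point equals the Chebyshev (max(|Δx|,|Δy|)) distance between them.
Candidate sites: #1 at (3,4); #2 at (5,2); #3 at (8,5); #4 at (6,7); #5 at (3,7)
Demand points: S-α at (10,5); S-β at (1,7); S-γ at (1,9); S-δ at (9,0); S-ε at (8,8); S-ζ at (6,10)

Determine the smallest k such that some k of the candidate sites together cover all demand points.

Coverage sets (demand points within 4 of each site):
  #1: {S-β}
  #2: {S-δ}
  #3: {S-α, S-ε}
  #4: {S-α, S-ε, S-ζ}
  #5: {S-β, S-γ, S-ζ}
No 2 sites suffice: every size-2 union leaves at least one demand point uncovered.
But {#2, #3, #5} covers everything, so the minimum is 3.

3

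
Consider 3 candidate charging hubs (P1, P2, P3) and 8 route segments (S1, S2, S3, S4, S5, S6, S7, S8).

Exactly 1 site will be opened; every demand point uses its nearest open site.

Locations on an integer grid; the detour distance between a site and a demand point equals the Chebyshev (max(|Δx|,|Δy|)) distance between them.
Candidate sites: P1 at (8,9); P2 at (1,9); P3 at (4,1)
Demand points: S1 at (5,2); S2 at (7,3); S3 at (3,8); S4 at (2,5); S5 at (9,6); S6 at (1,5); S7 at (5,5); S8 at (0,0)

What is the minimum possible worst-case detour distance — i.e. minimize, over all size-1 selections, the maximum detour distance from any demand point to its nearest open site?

7

Open {P3}.
  Farthest demand point is S3 at detour distance 7 (to P3); all others are ≤ 7.
With {P1} the worst case is 9.
With {P2} the worst case is 9.
No size-1 selection achieves below 7.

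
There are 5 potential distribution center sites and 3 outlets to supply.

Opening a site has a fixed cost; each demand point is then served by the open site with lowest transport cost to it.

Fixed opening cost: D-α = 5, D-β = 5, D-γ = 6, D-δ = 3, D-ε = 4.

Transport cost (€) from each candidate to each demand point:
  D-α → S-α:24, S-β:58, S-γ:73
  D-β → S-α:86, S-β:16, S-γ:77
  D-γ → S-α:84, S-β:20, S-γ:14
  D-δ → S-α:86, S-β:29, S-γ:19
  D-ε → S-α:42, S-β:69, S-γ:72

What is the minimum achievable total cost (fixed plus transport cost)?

69

Open {D-α, D-γ}: assign each demand point to its cheapest open site.
  S-α→D-α 24, S-β→D-γ 20, S-γ→D-γ 14
  transport cost 58, fixed 11 → total 69.
Compare {D-α, D-β, D-γ}: transport cost 54 + fixed 16 = 70.
Compare {D-α, D-β, D-δ}: transport cost 59 + fixed 13 = 72.
Compare {D-α, D-γ, D-δ}: transport cost 58 + fixed 14 = 72.
All other subsets cost ≥ 70. Minimum total cost: 69.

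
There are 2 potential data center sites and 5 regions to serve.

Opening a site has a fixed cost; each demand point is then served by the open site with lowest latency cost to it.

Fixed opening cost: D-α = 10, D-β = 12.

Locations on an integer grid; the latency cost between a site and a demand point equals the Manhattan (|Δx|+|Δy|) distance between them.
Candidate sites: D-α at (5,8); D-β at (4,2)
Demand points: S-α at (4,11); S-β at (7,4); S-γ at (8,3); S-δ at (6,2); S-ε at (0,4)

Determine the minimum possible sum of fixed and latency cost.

Open {D-β}: assign each demand point to its cheapest open site.
  S-α→D-β 9, S-β→D-β 5, S-γ→D-β 5, S-δ→D-β 2, S-ε→D-β 6
  latency cost 27, fixed 12 → total 39.
Compare {D-α}: latency cost 34 + fixed 10 = 44.
Compare {D-α, D-β}: latency cost 22 + fixed 22 = 44.

39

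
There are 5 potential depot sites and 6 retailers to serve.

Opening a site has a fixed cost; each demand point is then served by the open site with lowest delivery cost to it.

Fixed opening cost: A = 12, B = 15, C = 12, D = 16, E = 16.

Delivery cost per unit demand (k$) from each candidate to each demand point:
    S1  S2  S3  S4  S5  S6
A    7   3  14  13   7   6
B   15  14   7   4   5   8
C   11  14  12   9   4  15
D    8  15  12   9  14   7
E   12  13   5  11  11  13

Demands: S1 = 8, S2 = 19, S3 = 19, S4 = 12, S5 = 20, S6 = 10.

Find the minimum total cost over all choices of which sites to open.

451

Open {A, B, C, E}: assign each demand point to its cheapest open site.
  S1→A 8×7=56, S2→A 19×3=57, S3→E 19×5=95, S4→B 12×4=48, S5→C 20×4=80, S6→A 10×6=60
  delivery cost 396, fixed 55 → total 451.
Compare {A, B, E}: delivery cost 416 + fixed 43 = 459.
Compare {A, B, C, D, E}: delivery cost 396 + fixed 71 = 467.
Compare {A, B, C}: delivery cost 434 + fixed 39 = 473.
All other subsets cost ≥ 459. Minimum total cost: 451.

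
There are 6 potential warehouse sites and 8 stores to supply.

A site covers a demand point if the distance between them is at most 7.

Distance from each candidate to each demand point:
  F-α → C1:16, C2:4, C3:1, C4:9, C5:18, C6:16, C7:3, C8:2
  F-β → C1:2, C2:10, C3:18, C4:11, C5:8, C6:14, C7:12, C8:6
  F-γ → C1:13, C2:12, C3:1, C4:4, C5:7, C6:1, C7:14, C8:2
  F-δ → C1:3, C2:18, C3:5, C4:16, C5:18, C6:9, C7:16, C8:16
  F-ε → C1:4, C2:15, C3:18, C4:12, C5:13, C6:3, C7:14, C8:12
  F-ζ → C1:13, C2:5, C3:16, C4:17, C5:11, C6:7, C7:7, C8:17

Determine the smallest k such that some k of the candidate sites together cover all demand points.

Coverage sets (demand points within 7 of each site):
  F-α: {C2, C3, C7, C8}
  F-β: {C1, C8}
  F-γ: {C3, C4, C5, C6, C8}
  F-δ: {C1, C3}
  F-ε: {C1, C6}
  F-ζ: {C2, C6, C7}
No 2 sites suffice: every size-2 union leaves at least one demand point uncovered.
But {F-α, F-β, F-γ} covers everything, so the minimum is 3.

3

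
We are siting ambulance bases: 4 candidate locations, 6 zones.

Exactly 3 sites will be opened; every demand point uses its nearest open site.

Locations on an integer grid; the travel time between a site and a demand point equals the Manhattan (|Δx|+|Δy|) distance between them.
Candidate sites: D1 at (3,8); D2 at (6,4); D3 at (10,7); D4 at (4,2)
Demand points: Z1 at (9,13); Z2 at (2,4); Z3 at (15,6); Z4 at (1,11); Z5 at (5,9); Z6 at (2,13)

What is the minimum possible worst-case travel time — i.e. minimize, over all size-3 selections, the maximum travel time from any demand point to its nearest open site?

Open {D1, D2, D3}.
  Farthest demand point is Z1 at travel time 7 (to D3); all others are ≤ 7.
With {D1, D3, D4} the worst case is 7.
With {D1, D2, D4} the worst case is 11.
No size-3 selection achieves below 7.

7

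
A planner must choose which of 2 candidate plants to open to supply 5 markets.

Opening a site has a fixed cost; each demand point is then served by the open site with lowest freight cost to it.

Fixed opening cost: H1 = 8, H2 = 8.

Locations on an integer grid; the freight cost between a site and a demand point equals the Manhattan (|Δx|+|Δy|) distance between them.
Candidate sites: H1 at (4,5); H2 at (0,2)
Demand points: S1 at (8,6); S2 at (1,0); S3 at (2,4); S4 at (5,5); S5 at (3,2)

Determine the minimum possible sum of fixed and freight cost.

Open {H1}: assign each demand point to its cheapest open site.
  S1→H1 5, S2→H1 8, S3→H1 3, S4→H1 1, S5→H1 4
  freight cost 21, fixed 8 → total 29.
Compare {H1, H2}: freight cost 15 + fixed 16 = 31.
Compare {H2}: freight cost 30 + fixed 8 = 38.

29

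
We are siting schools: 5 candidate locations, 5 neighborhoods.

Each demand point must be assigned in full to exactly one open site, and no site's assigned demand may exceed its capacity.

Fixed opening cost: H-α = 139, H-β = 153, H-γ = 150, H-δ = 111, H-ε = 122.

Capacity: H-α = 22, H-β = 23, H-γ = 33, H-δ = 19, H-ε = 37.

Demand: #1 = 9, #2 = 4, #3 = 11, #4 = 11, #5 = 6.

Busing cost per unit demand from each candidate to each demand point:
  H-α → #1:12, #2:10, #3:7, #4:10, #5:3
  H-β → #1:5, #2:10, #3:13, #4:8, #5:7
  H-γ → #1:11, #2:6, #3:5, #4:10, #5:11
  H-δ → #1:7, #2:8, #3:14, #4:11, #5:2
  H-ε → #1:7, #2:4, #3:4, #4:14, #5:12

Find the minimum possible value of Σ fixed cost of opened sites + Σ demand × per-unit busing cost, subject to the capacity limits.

489

Open {H-δ, H-ε}; cheapest assignment that respects the capacities:
  H-δ (cap 19, load 17): #4, #5 — cost 11×11 + 6×2 = 133
  H-ε (cap 37, load 24): #1, #2, #3 — cost 9×7 + 4×4 + 11×4 = 123
  Shipping 256, fixed 233 → total 489.
  Any other capacity-feasible assignment to {H-δ, H-ε} ships for at least 256.
Compare {H-α, H-ε}: its best feasible assignment gives total 512.
Compare {H-γ, H-δ}: its best feasible assignment gives total 525.
Every other set of open sites that can feasibly serve all demand totals ≥ 512 even under its best assignment. Minimum: 489.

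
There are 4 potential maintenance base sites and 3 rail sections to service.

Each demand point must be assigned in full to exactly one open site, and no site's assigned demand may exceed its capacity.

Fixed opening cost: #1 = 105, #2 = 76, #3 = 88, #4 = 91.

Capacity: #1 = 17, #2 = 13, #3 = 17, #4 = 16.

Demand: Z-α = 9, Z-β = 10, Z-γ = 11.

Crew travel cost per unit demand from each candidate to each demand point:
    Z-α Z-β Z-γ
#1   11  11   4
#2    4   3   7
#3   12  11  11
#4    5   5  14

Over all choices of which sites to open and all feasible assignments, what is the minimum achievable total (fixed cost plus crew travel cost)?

Open {#1, #2, #4}; cheapest assignment that respects the capacities:
  #1 (cap 17, load 11): Z-γ — cost 11×4 = 44
  #2 (cap 13, load 10): Z-β — cost 10×3 = 30
  #4 (cap 16, load 9): Z-α — cost 9×5 = 45
  Shipping 119, fixed 272 → total 391.
  Any other capacity-feasible assignment to {#1, #2, #4} ships for at least 119.
Compare {#1, #2, #3}: its best feasible assignment gives total 451.
Compare {#2, #3, #4}: its best feasible assignment gives total 451.
Every other set of open sites that can feasibly serve all demand totals ≥ 451 even under its best assignment. Minimum: 391.

391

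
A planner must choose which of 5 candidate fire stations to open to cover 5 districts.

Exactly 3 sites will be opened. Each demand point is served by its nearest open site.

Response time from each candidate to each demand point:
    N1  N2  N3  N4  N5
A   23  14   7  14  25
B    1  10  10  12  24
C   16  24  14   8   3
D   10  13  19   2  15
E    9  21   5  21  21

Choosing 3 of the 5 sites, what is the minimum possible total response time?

Open {B, C, D}.
  N1→B 1, N2→B 10, N3→B 10, N4→D 2, N5→C 3  ⇒ total 26.
Compare {B, C, E}: total 27.
Compare {A, B, C}: total 29.
No size-3 selection does better; minimum is 26.

26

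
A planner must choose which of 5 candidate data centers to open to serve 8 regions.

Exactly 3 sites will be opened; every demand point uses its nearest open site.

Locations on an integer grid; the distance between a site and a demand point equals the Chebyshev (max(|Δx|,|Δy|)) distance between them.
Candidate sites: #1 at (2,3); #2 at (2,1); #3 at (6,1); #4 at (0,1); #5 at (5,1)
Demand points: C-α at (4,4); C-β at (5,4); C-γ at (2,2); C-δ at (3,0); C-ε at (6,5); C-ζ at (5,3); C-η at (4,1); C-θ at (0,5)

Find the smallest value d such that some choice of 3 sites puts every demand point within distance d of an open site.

4

Open {#1, #2, #3}.
  Farthest demand point is C-ε at distance 4 (to #1); all others are ≤ 4.
With {#1, #2, #4} the worst case is 4.
With {#1, #2, #5} the worst case is 4.
No size-3 selection achieves below 4.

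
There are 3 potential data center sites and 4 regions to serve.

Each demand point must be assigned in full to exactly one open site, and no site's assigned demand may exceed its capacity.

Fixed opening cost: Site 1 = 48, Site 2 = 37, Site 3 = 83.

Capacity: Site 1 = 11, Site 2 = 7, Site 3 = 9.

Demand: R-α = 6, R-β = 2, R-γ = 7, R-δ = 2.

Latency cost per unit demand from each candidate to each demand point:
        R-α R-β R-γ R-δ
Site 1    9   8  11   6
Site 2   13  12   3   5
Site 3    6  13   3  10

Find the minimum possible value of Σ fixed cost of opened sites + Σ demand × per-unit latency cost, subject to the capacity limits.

188

Open {Site 1, Site 2}; cheapest assignment that respects the capacities:
  Site 1 (cap 11, load 10): R-α, R-β, R-δ — cost 6×9 + 2×8 + 2×6 = 82
  Site 2 (cap 7, load 7): R-γ — cost 7×3 = 21
  Shipping 103, fixed 85 → total 188.
  Any other capacity-feasible assignment to {Site 1, Site 2} ships for at least 103.
Compare {Site 1, Site 3}: its best feasible assignment gives total 234.
Compare {Site 1, Site 2, Site 3}: its best feasible assignment gives total 253.
Every other set of open sites that can feasibly serve all demand totals ≥ 234 even under its best assignment. Minimum: 188.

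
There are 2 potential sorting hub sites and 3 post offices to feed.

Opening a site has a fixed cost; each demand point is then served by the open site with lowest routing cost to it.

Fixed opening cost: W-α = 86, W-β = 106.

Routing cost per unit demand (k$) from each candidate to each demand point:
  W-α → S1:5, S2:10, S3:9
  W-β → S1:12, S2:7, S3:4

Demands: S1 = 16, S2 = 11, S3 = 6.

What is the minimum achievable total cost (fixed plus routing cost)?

330

Open {W-α}: assign each demand point to its cheapest open site.
  S1→W-α 16×5=80, S2→W-α 11×10=110, S3→W-α 6×9=54
  routing cost 244, fixed 86 → total 330.
Compare {W-α, W-β}: routing cost 181 + fixed 192 = 373.
Compare {W-β}: routing cost 293 + fixed 106 = 399.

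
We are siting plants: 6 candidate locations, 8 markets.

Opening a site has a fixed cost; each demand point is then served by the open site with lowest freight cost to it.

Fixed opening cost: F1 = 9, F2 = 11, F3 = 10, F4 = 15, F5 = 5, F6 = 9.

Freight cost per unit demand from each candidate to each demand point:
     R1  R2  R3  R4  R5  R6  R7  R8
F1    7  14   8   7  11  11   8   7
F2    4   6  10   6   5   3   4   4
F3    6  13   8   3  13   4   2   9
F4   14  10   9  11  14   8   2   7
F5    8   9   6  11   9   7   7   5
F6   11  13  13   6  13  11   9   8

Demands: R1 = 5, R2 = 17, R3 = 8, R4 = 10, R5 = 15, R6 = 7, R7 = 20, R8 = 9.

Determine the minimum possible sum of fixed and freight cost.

Open {F2, F3, F5}: assign each demand point to its cheapest open site.
  R1→F2 5×4=20, R2→F2 17×6=102, R3→F5 8×6=48, R4→F3 10×3=30, R5→F2 15×5=75, R6→F2 7×3=21, R7→F3 20×2=40, R8→F2 9×4=36
  freight cost 372, fixed 26 → total 398.
Compare {F1, F2, F3, F5}: freight cost 372 + fixed 35 = 407.
Compare {F2, F3, F5, F6}: freight cost 372 + fixed 35 = 407.
Compare {F2, F3}: freight cost 388 + fixed 21 = 409.
All other subsets cost ≥ 407. Minimum total cost: 398.

398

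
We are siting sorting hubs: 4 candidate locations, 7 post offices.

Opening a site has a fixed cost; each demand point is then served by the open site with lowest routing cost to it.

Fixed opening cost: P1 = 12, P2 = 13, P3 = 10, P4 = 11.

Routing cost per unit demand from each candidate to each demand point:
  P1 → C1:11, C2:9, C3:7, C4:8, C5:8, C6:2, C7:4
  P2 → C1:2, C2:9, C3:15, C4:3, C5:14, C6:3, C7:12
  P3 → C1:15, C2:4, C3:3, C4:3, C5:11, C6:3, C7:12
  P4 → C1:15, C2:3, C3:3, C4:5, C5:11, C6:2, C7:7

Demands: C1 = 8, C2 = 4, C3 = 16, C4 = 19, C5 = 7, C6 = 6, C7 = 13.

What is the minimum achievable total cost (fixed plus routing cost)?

289

Open {P1, P2, P4}: assign each demand point to its cheapest open site.
  C1→P2 8×2=16, C2→P4 4×3=12, C3→P4 16×3=48, C4→P2 19×3=57, C5→P1 7×8=56, C6→P1 6×2=12, C7→P1 13×4=52
  routing cost 253, fixed 36 → total 289.
Compare {P1, P2, P3}: routing cost 257 + fixed 35 = 292.
Compare {P1, P2, P3, P4}: routing cost 253 + fixed 46 = 299.
Compare {P2, P4}: routing cost 313 + fixed 24 = 337.
All other subsets cost ≥ 292. Minimum total cost: 289.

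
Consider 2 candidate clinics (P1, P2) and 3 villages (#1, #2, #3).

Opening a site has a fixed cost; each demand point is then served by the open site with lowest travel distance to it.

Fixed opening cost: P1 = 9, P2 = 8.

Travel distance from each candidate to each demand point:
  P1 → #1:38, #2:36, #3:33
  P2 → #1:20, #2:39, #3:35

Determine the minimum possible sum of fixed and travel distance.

Open {P2}: assign each demand point to its cheapest open site.
  #1→P2 20, #2→P2 39, #3→P2 35
  travel distance 94, fixed 8 → total 102.
Compare {P1, P2}: travel distance 89 + fixed 17 = 106.
Compare {P1}: travel distance 107 + fixed 9 = 116.

102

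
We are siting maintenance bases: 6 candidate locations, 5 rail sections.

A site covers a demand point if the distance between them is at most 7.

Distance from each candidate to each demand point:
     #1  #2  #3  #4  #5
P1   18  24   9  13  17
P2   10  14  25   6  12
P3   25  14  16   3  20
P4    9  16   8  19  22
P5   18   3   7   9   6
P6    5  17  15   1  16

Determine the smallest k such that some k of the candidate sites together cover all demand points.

Coverage sets (demand points within 7 of each site):
  P1: {}
  P2: {#4}
  P3: {#4}
  P4: {}
  P5: {#2, #3, #5}
  P6: {#1, #4}
No single site covers all 5 demand points.
But {P5, P6} covers everything, so the minimum is 2.

2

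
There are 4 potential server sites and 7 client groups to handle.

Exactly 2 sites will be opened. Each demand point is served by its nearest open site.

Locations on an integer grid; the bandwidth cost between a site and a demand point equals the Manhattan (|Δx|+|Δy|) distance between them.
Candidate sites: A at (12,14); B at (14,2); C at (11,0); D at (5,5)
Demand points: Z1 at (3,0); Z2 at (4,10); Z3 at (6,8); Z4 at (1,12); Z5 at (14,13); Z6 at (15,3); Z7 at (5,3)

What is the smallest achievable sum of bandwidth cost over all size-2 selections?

43

Open {B, D}.
  Z1→D 7, Z2→D 6, Z3→D 4, Z4→D 11, Z5→B 11, Z6→B 2, Z7→D 2  ⇒ total 43.
Compare {A, D}: total 45.
Compare {C, D}: total 53.
No size-2 selection does better; minimum is 43.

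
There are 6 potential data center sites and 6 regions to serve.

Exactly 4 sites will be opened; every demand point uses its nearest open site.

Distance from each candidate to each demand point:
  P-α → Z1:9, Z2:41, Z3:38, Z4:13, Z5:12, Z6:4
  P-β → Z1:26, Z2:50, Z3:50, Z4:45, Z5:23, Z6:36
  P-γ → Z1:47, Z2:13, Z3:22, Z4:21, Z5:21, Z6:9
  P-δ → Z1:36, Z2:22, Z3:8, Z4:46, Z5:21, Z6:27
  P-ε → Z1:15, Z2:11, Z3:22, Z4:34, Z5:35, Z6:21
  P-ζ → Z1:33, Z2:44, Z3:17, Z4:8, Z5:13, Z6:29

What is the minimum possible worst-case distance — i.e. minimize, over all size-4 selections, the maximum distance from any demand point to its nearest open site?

12

Open {P-α, P-δ, P-ε, P-ζ}.
  Farthest demand point is Z5 at distance 12 (to P-α); all others are ≤ 12.
With {P-α, P-β, P-γ, P-δ} the worst case is 13.
With {P-α, P-β, P-δ, P-ε} the worst case is 13.
No size-4 selection achieves below 12.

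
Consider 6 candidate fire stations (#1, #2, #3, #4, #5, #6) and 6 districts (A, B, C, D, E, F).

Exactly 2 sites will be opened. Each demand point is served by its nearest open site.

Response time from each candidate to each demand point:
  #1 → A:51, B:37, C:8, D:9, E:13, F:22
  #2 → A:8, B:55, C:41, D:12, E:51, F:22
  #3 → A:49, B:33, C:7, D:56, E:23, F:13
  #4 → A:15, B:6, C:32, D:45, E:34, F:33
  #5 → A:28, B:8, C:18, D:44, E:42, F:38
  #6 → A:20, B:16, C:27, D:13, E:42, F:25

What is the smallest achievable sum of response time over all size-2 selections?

73

Open {#1, #4}.
  A→#4 15, B→#4 6, C→#1 8, D→#1 9, E→#1 13, F→#1 22  ⇒ total 73.
Compare {#1, #5}: total 88.
Compare {#1, #6}: total 88.
No size-2 selection does better; minimum is 73.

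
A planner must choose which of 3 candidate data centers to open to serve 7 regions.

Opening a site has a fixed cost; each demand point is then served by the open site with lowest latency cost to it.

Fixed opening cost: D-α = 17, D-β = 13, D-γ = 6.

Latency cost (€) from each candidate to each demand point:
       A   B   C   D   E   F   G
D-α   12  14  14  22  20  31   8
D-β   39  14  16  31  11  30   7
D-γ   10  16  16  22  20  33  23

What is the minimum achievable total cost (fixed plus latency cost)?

Open {D-β, D-γ}: assign each demand point to its cheapest open site.
  A→D-γ 10, B→D-β 14, C→D-β 16, D→D-γ 22, E→D-β 11, F→D-β 30, G→D-β 7
  latency cost 110, fixed 19 → total 129.
Compare {D-α}: latency cost 121 + fixed 17 = 138.
Compare {D-α, D-β}: latency cost 110 + fixed 30 = 140.
Compare {D-α, D-γ}: latency cost 119 + fixed 23 = 142.
All other subsets cost ≥ 138. Minimum total cost: 129.

129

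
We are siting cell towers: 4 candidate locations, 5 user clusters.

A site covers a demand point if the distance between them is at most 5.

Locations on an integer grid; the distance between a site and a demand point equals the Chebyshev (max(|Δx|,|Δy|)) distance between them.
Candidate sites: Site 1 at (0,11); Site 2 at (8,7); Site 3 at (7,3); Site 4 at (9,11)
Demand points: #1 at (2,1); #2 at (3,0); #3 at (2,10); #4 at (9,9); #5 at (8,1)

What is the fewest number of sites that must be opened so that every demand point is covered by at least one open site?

3

Coverage sets (demand points within 5 of each site):
  Site 1: {#3}
  Site 2: {#4}
  Site 3: {#1, #2, #5}
  Site 4: {#4}
No 2 sites suffice: every size-2 union leaves at least one demand point uncovered.
But {Site 1, Site 2, Site 3} covers everything, so the minimum is 3.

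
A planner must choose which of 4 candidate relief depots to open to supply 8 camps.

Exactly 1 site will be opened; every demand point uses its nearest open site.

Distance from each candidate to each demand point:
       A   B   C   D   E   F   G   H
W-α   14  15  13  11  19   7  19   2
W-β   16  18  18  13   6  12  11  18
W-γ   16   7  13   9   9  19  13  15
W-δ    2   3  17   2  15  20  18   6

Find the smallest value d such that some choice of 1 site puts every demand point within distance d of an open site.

18

Open {W-β}.
  Farthest demand point is B at distance 18 (to W-β); all others are ≤ 18.
With {W-α} the worst case is 19.
With {W-γ} the worst case is 19.
No size-1 selection achieves below 18.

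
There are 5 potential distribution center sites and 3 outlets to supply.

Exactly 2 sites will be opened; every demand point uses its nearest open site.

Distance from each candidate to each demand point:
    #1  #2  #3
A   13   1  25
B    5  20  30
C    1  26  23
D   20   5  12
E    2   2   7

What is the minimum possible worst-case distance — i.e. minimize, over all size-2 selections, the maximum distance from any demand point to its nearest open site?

Open {A, E}.
  Farthest demand point is #3 at distance 7 (to E); all others are ≤ 7.
With {B, E} the worst case is 7.
With {C, E} the worst case is 7.
No size-2 selection achieves below 7.

7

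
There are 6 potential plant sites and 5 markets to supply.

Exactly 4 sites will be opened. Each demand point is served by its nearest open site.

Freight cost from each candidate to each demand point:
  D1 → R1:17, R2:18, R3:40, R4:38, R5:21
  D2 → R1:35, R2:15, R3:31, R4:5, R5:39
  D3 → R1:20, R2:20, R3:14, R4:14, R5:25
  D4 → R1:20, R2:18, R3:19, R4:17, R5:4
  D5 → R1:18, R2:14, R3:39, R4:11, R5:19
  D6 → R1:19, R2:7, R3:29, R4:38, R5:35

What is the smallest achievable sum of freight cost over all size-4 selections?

49

Open {D2, D3, D4, D6}.
  R1→D6 19, R2→D6 7, R3→D3 14, R4→D2 5, R5→D4 4  ⇒ total 49.
Compare {D1, D2, D4, D6}: total 52.
Compare {D2, D4, D5, D6}: total 53.
No size-4 selection does better; minimum is 49.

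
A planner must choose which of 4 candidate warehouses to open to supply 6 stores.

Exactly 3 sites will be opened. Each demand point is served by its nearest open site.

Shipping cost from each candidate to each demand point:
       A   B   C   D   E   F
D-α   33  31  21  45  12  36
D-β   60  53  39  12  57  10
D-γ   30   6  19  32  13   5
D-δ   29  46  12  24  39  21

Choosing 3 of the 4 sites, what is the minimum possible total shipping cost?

Open {D-β, D-γ, D-δ}.
  A→D-δ 29, B→D-γ 6, C→D-δ 12, D→D-β 12, E→D-γ 13, F→D-γ 5  ⇒ total 77.
Compare {D-α, D-β, D-γ}: total 84.
Compare {D-α, D-γ, D-δ}: total 88.
No size-3 selection does better; minimum is 77.

77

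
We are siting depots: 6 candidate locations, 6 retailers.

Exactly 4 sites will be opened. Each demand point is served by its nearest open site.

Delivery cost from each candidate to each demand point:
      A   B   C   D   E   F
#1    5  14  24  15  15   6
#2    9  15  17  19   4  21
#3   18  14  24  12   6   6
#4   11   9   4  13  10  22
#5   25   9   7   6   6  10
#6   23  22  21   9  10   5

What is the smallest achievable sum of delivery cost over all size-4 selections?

Open {#1, #2, #4, #5}.
  A→#1 5, B→#4 9, C→#4 4, D→#5 6, E→#2 4, F→#1 6  ⇒ total 34.
Compare {#1, #4, #5, #6}: total 35.
Compare {#1, #2, #4, #6}: total 36.
No size-4 selection does better; minimum is 34.

34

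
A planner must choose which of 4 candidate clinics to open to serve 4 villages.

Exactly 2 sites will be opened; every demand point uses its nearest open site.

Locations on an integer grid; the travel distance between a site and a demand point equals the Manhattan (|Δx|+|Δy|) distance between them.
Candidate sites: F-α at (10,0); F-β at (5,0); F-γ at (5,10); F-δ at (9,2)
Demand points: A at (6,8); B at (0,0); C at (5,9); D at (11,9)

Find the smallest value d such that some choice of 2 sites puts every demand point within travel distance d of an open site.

Open {F-β, F-γ}.
  Farthest demand point is D at travel distance 7 (to F-γ); all others are ≤ 7.
With {F-β, F-δ} the worst case is 9.
With {F-α, F-β} the worst case is 10.
No size-2 selection achieves below 7.

7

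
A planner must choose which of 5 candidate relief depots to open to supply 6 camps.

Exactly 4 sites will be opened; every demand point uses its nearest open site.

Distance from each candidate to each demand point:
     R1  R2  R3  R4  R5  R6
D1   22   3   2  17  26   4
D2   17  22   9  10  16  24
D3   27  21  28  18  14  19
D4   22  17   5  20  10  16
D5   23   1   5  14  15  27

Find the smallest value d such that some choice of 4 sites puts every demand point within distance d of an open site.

17

Open {D1, D2, D3, D4}.
  Farthest demand point is R1 at distance 17 (to D2); all others are ≤ 17.
With {D1, D2, D3, D5} the worst case is 17.
With {D1, D2, D4, D5} the worst case is 17.
No size-4 selection achieves below 17.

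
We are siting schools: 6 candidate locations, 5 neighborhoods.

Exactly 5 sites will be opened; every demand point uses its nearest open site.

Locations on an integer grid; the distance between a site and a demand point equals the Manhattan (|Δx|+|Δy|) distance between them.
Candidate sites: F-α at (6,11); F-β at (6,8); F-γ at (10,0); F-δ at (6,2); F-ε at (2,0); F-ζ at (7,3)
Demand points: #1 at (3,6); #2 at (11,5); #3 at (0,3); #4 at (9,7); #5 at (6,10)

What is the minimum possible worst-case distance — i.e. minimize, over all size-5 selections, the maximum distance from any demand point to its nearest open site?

6

Open {F-α, F-β, F-γ, F-δ, F-ε}.
  Farthest demand point is #2 at distance 6 (to F-γ); all others are ≤ 6.
With {F-α, F-β, F-γ, F-ε, F-ζ} the worst case is 6.
With {F-α, F-β, F-δ, F-ε, F-ζ} the worst case is 6.
No size-5 selection achieves below 6.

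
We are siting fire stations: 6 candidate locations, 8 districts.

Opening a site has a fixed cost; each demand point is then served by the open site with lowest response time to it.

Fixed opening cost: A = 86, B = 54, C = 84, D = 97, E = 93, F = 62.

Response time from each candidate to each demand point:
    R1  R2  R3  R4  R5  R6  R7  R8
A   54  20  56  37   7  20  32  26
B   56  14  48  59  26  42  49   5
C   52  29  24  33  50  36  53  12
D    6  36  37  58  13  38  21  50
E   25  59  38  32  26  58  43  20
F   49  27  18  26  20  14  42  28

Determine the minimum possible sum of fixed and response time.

Open {F}: assign each demand point to its cheapest open site.
  R1→F 49, R2→F 27, R3→F 18, R4→F 26, R5→F 20, R6→F 14, R7→F 42, R8→F 28
  response time 224, fixed 62 → total 286.
Compare {B, F}: response time 188 + fixed 116 = 304.
Compare {D, F}: response time 153 + fixed 159 = 312.
Compare {B, D, F}: response time 117 + fixed 213 = 330.
All other subsets cost ≥ 304. Minimum total cost: 286.

286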